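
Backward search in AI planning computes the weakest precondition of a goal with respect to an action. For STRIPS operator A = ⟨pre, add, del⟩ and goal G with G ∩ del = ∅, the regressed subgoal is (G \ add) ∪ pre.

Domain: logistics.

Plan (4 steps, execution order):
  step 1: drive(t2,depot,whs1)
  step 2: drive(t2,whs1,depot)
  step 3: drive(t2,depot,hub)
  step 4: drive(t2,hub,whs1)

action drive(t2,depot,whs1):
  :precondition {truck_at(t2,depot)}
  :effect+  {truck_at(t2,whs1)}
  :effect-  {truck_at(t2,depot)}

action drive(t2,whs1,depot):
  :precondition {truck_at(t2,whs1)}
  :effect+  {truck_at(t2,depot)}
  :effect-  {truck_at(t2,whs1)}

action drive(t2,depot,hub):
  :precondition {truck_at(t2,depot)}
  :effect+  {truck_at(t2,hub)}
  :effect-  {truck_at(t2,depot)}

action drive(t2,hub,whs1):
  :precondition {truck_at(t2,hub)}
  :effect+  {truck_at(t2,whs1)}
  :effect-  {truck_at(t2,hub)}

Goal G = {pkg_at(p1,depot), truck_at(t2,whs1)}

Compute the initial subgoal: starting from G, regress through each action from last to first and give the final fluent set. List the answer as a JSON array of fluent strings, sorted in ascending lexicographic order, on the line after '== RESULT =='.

Regress step by step:
  through step 4 (drive(t2,hub,whs1)): drop {truck_at(t2,whs1)}, keep {pkg_at(p1,depot)}, require {truck_at(t2,hub)}
    → {pkg_at(p1,depot), truck_at(t2,hub)}
  through step 3 (drive(t2,depot,hub)): drop {truck_at(t2,hub)}, keep {pkg_at(p1,depot)}, require {truck_at(t2,depot)}
    → {pkg_at(p1,depot), truck_at(t2,depot)}
  through step 2 (drive(t2,whs1,depot)): drop {truck_at(t2,depot)}, keep {pkg_at(p1,depot)}, require {truck_at(t2,whs1)}
    → {pkg_at(p1,depot), truck_at(t2,whs1)}
  through step 1 (drive(t2,depot,whs1)): drop {truck_at(t2,whs1)}, keep {pkg_at(p1,depot)}, require {truck_at(t2,depot)}
    → {pkg_at(p1,depot), truck_at(t2,depot)}

== RESULT ==
["pkg_at(p1,depot)", "truck_at(t2,depot)"]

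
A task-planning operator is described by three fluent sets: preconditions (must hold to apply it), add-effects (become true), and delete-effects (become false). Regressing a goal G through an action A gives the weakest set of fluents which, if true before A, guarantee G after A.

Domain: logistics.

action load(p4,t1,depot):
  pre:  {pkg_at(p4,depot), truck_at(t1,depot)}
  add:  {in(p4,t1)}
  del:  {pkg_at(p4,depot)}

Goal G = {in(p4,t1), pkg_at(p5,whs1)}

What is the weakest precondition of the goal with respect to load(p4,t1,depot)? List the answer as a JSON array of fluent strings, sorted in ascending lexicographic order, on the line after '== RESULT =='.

Compute (G \ add) ∪ pre:
  G ∩ del = {}  (empty — regression defined)
  G \ add = {in(p4,t1), pkg_at(p5,whs1)} \ {in(p4,t1)} = {pkg_at(p5,whs1)}
  ∪ pre   = {pkg_at(p5,whs1)} ∪ {pkg_at(p4,depot), truck_at(t1,depot)}
          = {pkg_at(p4,depot), pkg_at(p5,whs1), truck_at(t1,depot)}

== RESULT ==
["pkg_at(p4,depot)", "pkg_at(p5,whs1)", "truck_at(t1,depot)"]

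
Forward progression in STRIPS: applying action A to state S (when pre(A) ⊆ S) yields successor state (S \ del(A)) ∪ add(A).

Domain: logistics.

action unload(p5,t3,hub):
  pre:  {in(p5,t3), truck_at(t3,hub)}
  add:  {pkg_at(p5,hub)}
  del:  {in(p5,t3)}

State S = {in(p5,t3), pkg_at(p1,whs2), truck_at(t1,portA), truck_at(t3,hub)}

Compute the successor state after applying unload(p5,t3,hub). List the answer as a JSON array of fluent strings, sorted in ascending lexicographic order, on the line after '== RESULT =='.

Progress:
  pre ⊆ S: {in(p5,t3), truck_at(t3,hub)} ⊆ S  — applicable
  S \ del = {pkg_at(p1,whs2), truck_at(t1,portA), truck_at(t3,hub)}
  ∪ add   = {pkg_at(p1,whs2), pkg_at(p5,hub), truck_at(t1,portA), truck_at(t3,hub)}

== RESULT ==
["pkg_at(p1,whs2)", "pkg_at(p5,hub)", "truck_at(t1,portA)", "truck_at(t3,hub)"]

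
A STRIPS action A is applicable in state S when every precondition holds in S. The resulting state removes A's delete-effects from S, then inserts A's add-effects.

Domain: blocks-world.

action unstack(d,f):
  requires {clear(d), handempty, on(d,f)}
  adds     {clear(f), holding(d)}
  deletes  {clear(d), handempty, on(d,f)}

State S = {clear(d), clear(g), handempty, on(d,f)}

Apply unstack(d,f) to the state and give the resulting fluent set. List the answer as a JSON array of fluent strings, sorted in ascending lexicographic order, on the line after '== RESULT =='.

Compute (S \ del) ∪ add:
  pre ⊆ S: {clear(d), handempty, on(d,f)} ⊆ S  — applicable
  S \ del = {clear(g)}
  ∪ add   = {clear(f), clear(g), holding(d)}

== RESULT ==
["clear(f)", "clear(g)", "holding(d)"]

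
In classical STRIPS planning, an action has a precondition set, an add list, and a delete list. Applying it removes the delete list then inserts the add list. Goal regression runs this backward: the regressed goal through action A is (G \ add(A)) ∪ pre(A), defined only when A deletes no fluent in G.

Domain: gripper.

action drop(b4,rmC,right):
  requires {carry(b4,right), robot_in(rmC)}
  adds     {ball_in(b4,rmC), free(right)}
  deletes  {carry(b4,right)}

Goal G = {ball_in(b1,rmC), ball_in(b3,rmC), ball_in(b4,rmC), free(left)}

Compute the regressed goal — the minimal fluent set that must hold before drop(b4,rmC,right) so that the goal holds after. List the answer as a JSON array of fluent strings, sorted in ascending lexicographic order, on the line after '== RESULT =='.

Regress:
  G ∩ del = {}  (empty — regression defined)
  G \ add = {ball_in(b1,rmC), ball_in(b3,rmC), ball_in(b4,rmC), free(left)} \ {ball_in(b4,rmC), free(right)} = {ball_in(b1,rmC), ball_in(b3,rmC), free(left)}
  ∪ pre   = {ball_in(b1,rmC), ball_in(b3,rmC), free(left)} ∪ {carry(b4,right), robot_in(rmC)}
          = {ball_in(b1,rmC), ball_in(b3,rmC), carry(b4,right), free(left), robot_in(rmC)}

== RESULT ==
["ball_in(b1,rmC)", "ball_in(b3,rmC)", "carry(b4,right)", "free(left)", "robot_in(rmC)"]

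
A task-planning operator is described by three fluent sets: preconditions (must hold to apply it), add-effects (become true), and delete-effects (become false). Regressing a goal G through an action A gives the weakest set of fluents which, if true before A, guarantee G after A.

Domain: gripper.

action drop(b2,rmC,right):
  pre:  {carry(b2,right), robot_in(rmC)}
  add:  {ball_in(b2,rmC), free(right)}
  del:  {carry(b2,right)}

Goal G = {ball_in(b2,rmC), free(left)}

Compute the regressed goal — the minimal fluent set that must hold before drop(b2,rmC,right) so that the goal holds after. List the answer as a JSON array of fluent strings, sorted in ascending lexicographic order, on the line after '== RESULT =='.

Regress:
  G ∩ del = {}  (empty — regression defined)
  G \ add = {ball_in(b2,rmC), free(left)} \ {ball_in(b2,rmC), free(right)} = {free(left)}
  ∪ pre   = {free(left)} ∪ {carry(b2,right), robot_in(rmC)}
          = {carry(b2,right), free(left), robot_in(rmC)}

== RESULT ==
["carry(b2,right)", "free(left)", "robot_in(rmC)"]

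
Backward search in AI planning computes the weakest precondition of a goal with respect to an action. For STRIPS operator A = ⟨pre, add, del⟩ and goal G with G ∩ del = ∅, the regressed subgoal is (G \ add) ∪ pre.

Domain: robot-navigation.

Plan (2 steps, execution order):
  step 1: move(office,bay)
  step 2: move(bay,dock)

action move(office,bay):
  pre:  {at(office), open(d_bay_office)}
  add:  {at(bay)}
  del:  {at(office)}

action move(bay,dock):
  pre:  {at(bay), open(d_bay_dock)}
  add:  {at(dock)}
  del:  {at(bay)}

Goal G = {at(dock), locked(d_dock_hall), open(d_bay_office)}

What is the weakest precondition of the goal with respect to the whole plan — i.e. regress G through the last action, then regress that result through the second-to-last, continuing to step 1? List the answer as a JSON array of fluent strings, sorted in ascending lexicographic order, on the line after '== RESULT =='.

Regress step by step:
  through step 2 (move(bay,dock)): drop {at(dock)}, keep {locked(d_dock_hall), open(d_bay_office)}, require {at(bay), open(d_bay_dock)}
    → {at(bay), locked(d_dock_hall), open(d_bay_dock), open(d_bay_office)}
  through step 1 (move(office,bay)): drop {at(bay)}, keep {locked(d_dock_hall), open(d_bay_dock), open(d_bay_office)}, require {at(office), open(d_bay_office)}
    → {at(office), locked(d_dock_hall), open(d_bay_dock), open(d_bay_office)}

== RESULT ==
["at(office)", "locked(d_dock_hall)", "open(d_bay_dock)", "open(d_bay_office)"]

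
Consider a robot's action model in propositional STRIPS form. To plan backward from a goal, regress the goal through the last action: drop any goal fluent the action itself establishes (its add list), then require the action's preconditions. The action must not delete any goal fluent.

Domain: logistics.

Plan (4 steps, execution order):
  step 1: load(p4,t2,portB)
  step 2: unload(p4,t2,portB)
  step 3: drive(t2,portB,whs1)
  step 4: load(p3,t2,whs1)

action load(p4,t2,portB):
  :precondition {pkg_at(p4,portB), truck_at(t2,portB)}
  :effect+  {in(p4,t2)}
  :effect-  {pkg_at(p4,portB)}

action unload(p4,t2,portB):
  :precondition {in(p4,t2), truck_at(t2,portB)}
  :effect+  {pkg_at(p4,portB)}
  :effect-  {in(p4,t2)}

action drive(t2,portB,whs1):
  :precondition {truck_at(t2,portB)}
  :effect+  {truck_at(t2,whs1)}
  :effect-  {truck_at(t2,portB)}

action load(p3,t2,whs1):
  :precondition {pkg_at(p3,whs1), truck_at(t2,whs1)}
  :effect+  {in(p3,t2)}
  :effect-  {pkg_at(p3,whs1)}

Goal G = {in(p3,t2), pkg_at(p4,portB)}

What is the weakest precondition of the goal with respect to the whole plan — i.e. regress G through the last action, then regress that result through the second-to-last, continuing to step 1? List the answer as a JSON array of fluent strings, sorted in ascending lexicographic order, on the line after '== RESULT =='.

Work backward from the goal:
  through step 4 (load(p3,t2,whs1)): drop {in(p3,t2)}, keep {pkg_at(p4,portB)}, require {pkg_at(p3,whs1), truck_at(t2,whs1)}
    → {pkg_at(p3,whs1), pkg_at(p4,portB), truck_at(t2,whs1)}
  through step 3 (drive(t2,portB,whs1)): drop {truck_at(t2,whs1)}, keep {pkg_at(p3,whs1), pkg_at(p4,portB)}, require {truck_at(t2,portB)}
    → {pkg_at(p3,whs1), pkg_at(p4,portB), truck_at(t2,portB)}
  through step 2 (unload(p4,t2,portB)): drop {pkg_at(p4,portB)}, keep {pkg_at(p3,whs1), truck_at(t2,portB)}, require {in(p4,t2), truck_at(t2,portB)}
    → {in(p4,t2), pkg_at(p3,whs1), truck_at(t2,portB)}
  through step 1 (load(p4,t2,portB)): drop {in(p4,t2)}, keep {pkg_at(p3,whs1), truck_at(t2,portB)}, require {pkg_at(p4,portB), truck_at(t2,portB)}
    → {pkg_at(p3,whs1), pkg_at(p4,portB), truck_at(t2,portB)}

== RESULT ==
["pkg_at(p3,whs1)", "pkg_at(p4,portB)", "truck_at(t2,portB)"]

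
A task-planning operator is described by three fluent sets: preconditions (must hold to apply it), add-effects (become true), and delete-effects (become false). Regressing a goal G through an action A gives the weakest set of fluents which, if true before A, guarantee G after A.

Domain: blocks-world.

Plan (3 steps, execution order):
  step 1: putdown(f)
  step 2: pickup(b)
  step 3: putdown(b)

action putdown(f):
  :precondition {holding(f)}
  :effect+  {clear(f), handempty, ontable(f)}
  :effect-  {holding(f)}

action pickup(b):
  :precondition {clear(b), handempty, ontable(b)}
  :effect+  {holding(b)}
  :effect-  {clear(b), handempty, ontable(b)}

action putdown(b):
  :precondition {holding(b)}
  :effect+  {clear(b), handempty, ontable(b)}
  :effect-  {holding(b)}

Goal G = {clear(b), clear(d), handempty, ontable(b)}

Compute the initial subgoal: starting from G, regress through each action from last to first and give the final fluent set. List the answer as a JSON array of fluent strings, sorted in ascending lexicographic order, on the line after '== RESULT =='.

Work backward from the goal:
  through step 3 (putdown(b)): drop {clear(b), handempty, ontable(b)}, keep {clear(d)}, require {holding(b)}
    → {clear(d), holding(b)}
  through step 2 (pickup(b)): drop {holding(b)}, keep {clear(d)}, require {clear(b), handempty, ontable(b)}
    → {clear(b), clear(d), handempty, ontable(b)}
  through step 1 (putdown(f)): drop {handempty}, keep {clear(b), clear(d), ontable(b)}, require {holding(f)}
    → {clear(b), clear(d), holding(f), ontable(b)}

== RESULT ==
["clear(b)", "clear(d)", "holding(f)", "ontable(b)"]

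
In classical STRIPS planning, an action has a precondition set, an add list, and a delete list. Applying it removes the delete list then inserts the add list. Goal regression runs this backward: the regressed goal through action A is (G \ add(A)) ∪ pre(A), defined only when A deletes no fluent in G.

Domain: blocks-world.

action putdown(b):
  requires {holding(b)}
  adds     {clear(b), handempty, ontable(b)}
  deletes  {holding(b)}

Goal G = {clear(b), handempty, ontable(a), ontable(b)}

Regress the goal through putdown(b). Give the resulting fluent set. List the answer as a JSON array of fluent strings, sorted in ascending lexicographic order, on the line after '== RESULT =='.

Compute (G \ add) ∪ pre:
  G ∩ del = {}  (empty — regression defined)
  G \ add = {clear(b), handempty, ontable(a), ontable(b)} \ {clear(b), handempty, ontable(b)} = {ontable(a)}
  ∪ pre   = {ontable(a)} ∪ {holding(b)}
          = {holding(b), ontable(a)}

== RESULT ==
["holding(b)", "ontable(a)"]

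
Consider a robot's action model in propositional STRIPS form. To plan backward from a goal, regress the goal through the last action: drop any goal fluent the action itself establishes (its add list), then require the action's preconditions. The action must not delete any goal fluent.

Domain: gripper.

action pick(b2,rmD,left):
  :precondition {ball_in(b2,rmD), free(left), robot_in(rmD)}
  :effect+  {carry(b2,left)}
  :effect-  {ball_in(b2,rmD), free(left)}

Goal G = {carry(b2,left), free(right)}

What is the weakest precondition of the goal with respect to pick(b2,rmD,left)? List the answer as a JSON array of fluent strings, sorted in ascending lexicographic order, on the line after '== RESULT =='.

Compute (G \ add) ∪ pre:
  G ∩ del = {}  (empty — regression defined)
  G \ add = {carry(b2,left), free(right)} \ {carry(b2,left)} = {free(right)}
  ∪ pre   = {free(right)} ∪ {ball_in(b2,rmD), free(left), robot_in(rmD)}
          = {ball_in(b2,rmD), free(left), free(right), robot_in(rmD)}

== RESULT ==
["ball_in(b2,rmD)", "free(left)", "free(right)", "robot_in(rmD)"]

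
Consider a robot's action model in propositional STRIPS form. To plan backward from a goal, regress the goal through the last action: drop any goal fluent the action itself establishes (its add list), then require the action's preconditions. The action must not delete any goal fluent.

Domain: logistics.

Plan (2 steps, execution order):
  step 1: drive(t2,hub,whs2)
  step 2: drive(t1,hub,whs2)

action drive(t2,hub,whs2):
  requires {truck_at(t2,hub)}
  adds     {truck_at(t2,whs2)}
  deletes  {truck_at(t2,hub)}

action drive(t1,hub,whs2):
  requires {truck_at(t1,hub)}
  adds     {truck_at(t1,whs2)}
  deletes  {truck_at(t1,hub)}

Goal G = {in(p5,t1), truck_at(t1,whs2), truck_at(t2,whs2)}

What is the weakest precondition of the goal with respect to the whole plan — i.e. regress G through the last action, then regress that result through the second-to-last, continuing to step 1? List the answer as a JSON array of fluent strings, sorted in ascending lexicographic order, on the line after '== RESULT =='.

Work backward from the goal:
  through step 2 (drive(t1,hub,whs2)): drop {truck_at(t1,whs2)}, keep {in(p5,t1), truck_at(t2,whs2)}, require {truck_at(t1,hub)}
    → {in(p5,t1), truck_at(t1,hub), truck_at(t2,whs2)}
  through step 1 (drive(t2,hub,whs2)): drop {truck_at(t2,whs2)}, keep {in(p5,t1), truck_at(t1,hub)}, require {truck_at(t2,hub)}
    → {in(p5,t1), truck_at(t1,hub), truck_at(t2,hub)}

== RESULT ==
["in(p5,t1)", "truck_at(t1,hub)", "truck_at(t2,hub)"]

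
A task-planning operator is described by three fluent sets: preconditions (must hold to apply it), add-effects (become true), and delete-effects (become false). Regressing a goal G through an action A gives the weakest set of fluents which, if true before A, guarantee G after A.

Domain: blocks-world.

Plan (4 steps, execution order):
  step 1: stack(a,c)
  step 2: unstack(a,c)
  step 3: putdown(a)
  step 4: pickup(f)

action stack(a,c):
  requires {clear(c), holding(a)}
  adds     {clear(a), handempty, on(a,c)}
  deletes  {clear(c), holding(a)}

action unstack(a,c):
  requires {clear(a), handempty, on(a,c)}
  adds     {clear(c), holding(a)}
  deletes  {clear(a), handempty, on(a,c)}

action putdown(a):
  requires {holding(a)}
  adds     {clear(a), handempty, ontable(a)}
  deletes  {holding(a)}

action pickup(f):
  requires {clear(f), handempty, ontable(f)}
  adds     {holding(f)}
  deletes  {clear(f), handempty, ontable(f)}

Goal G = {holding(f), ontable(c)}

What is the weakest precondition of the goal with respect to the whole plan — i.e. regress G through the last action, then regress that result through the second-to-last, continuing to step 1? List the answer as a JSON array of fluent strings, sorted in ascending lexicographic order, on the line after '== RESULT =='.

Work backward from the goal:
  through step 4 (pickup(f)): drop {holding(f)}, keep {ontable(c)}, require {clear(f), handempty, ontable(f)}
    → {clear(f), handempty, ontable(c), ontable(f)}
  through step 3 (putdown(a)): drop {handempty}, keep {clear(f), ontable(c), ontable(f)}, require {holding(a)}
    → {clear(f), holding(a), ontable(c), ontable(f)}
  through step 2 (unstack(a,c)): drop {holding(a)}, keep {clear(f), ontable(c), ontable(f)}, require {clear(a), handempty, on(a,c)}
    → {clear(a), clear(f), handempty, on(a,c), ontable(c), ontable(f)}
  through step 1 (stack(a,c)): drop {clear(a), handempty, on(a,c)}, keep {clear(f), ontable(c), ontable(f)}, require {clear(c), holding(a)}
    → {clear(c), clear(f), holding(a), ontable(c), ontable(f)}

== RESULT ==
["clear(c)", "clear(f)", "holding(a)", "ontable(c)", "ontable(f)"]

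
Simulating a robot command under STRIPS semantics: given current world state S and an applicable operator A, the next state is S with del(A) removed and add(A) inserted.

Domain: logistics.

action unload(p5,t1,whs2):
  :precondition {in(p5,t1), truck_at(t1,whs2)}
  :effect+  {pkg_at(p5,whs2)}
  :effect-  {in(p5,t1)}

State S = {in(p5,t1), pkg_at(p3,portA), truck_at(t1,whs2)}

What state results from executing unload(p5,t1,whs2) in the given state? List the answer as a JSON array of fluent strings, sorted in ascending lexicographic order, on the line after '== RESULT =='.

Compute (S \ del) ∪ add:
  pre ⊆ S: {in(p5,t1), truck_at(t1,whs2)} ⊆ S  — applicable
  S \ del = {pkg_at(p3,portA), truck_at(t1,whs2)}
  ∪ add   = {pkg_at(p3,portA), pkg_at(p5,whs2), truck_at(t1,whs2)}

== RESULT ==
["pkg_at(p3,portA)", "pkg_at(p5,whs2)", "truck_at(t1,whs2)"]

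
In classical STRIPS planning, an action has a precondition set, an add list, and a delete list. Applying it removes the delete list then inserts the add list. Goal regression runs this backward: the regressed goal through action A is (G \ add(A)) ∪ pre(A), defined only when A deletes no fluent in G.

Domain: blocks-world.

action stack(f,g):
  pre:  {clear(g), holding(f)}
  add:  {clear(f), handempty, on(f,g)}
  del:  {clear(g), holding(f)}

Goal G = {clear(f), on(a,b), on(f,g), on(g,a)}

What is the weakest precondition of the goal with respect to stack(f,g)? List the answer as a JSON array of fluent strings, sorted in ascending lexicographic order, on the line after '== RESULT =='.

Regress:
  G ∩ del = {}  (empty — regression defined)
  G \ add = {clear(f), on(a,b), on(f,g), on(g,a)} \ {clear(f), handempty, on(f,g)} = {on(a,b), on(g,a)}
  ∪ pre   = {on(a,b), on(g,a)} ∪ {clear(g), holding(f)}
          = {clear(g), holding(f), on(a,b), on(g,a)}

== RESULT ==
["clear(g)", "holding(f)", "on(a,b)", "on(g,a)"]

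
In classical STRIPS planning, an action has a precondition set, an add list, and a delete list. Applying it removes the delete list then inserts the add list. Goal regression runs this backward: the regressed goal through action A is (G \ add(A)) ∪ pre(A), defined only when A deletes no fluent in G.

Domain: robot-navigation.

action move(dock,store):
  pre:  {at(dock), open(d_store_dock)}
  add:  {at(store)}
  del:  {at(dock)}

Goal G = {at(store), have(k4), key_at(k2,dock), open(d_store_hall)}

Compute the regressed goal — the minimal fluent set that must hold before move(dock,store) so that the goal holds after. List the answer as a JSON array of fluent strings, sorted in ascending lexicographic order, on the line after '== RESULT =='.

Compute (G \ add) ∪ pre:
  G ∩ del = {}  (empty — regression defined)
  G \ add = {at(store), have(k4), key_at(k2,dock), open(d_store_hall)} \ {at(store)} = {have(k4), key_at(k2,dock), open(d_store_hall)}
  ∪ pre   = {have(k4), key_at(k2,dock), open(d_store_hall)} ∪ {at(dock), open(d_store_dock)}
          = {at(dock), have(k4), key_at(k2,dock), open(d_store_dock), open(d_store_hall)}

== RESULT ==
["at(dock)", "have(k4)", "key_at(k2,dock)", "open(d_store_dock)", "open(d_store_hall)"]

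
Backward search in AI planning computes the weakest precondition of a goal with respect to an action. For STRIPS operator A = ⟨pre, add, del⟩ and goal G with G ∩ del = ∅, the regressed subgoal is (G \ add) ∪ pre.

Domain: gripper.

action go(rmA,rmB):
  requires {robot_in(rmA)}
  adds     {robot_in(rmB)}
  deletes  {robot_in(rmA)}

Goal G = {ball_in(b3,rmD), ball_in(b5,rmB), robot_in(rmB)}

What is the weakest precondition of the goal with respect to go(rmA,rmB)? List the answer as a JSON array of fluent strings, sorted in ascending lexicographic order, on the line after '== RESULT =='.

Compute (G \ add) ∪ pre:
  G ∩ del = {}  (empty — regression defined)
  G \ add = {ball_in(b3,rmD), ball_in(b5,rmB), robot_in(rmB)} \ {robot_in(rmB)} = {ball_in(b3,rmD), ball_in(b5,rmB)}
  ∪ pre   = {ball_in(b3,rmD), ball_in(b5,rmB)} ∪ {robot_in(rmA)}
          = {ball_in(b3,rmD), ball_in(b5,rmB), robot_in(rmA)}

== RESULT ==
["ball_in(b3,rmD)", "ball_in(b5,rmB)", "robot_in(rmA)"]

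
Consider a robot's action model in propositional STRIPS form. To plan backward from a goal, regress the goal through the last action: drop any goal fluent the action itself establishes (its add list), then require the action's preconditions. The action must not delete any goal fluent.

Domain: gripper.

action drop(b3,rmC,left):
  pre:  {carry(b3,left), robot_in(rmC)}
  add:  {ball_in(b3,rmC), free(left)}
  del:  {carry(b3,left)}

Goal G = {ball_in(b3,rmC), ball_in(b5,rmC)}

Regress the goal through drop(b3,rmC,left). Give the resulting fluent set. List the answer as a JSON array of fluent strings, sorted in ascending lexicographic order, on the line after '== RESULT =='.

Compute (G \ add) ∪ pre:
  G ∩ del = {}  (empty — regression defined)
  G \ add = {ball_in(b3,rmC), ball_in(b5,rmC)} \ {ball_in(b3,rmC), free(left)} = {ball_in(b5,rmC)}
  ∪ pre   = {ball_in(b5,rmC)} ∪ {carry(b3,left), robot_in(rmC)}
          = {ball_in(b5,rmC), carry(b3,left), robot_in(rmC)}

== RESULT ==
["ball_in(b5,rmC)", "carry(b3,left)", "robot_in(rmC)"]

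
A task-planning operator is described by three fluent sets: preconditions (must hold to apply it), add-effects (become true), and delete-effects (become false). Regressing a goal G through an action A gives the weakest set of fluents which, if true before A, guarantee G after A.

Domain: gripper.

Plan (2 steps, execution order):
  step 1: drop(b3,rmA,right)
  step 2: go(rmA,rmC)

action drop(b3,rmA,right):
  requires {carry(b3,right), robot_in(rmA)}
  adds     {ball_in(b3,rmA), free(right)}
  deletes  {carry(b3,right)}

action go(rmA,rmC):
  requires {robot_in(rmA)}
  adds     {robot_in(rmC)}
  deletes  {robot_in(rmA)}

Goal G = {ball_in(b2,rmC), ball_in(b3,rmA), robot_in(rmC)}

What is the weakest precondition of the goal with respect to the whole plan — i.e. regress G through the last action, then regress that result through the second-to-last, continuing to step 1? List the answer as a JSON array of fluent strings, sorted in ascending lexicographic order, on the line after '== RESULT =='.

Regress step by step:
  through step 2 (go(rmA,rmC)): drop {robot_in(rmC)}, keep {ball_in(b2,rmC), ball_in(b3,rmA)}, require {robot_in(rmA)}
    → {ball_in(b2,rmC), ball_in(b3,rmA), robot_in(rmA)}
  through step 1 (drop(b3,rmA,right)): drop {ball_in(b3,rmA)}, keep {ball_in(b2,rmC), robot_in(rmA)}, require {carry(b3,right), robot_in(rmA)}
    → {ball_in(b2,rmC), carry(b3,right), robot_in(rmA)}

== RESULT ==
["ball_in(b2,rmC)", "carry(b3,right)", "robot_in(rmA)"]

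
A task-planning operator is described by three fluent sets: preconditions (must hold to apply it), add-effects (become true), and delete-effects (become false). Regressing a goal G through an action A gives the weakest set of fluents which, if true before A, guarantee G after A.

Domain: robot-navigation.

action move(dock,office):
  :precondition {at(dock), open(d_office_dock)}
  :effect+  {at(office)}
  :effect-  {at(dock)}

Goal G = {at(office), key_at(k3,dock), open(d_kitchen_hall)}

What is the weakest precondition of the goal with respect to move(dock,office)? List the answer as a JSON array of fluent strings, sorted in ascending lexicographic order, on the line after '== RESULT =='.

Compute (G \ add) ∪ pre:
  G ∩ del = {}  (empty — regression defined)
  G \ add = {at(office), key_at(k3,dock), open(d_kitchen_hall)} \ {at(office)} = {key_at(k3,dock), open(d_kitchen_hall)}
  ∪ pre   = {key_at(k3,dock), open(d_kitchen_hall)} ∪ {at(dock), open(d_office_dock)}
          = {at(dock), key_at(k3,dock), open(d_kitchen_hall), open(d_office_dock)}

== RESULT ==
["at(dock)", "key_at(k3,dock)", "open(d_kitchen_hall)", "open(d_office_dock)"]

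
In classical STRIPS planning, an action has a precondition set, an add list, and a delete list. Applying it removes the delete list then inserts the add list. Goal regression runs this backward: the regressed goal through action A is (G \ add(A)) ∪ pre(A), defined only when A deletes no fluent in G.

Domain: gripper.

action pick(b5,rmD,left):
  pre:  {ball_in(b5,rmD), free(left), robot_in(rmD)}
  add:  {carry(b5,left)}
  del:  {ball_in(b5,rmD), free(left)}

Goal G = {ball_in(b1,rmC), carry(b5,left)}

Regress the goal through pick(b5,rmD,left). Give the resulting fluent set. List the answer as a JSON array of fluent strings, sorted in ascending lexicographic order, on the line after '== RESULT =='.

Compute (G \ add) ∪ pre:
  G ∩ del = {}  (empty — regression defined)
  G \ add = {ball_in(b1,rmC), carry(b5,left)} \ {carry(b5,left)} = {ball_in(b1,rmC)}
  ∪ pre   = {ball_in(b1,rmC)} ∪ {ball_in(b5,rmD), free(left), robot_in(rmD)}
          = {ball_in(b1,rmC), ball_in(b5,rmD), free(left), robot_in(rmD)}

== RESULT ==
["ball_in(b1,rmC)", "ball_in(b5,rmD)", "free(left)", "robot_in(rmD)"]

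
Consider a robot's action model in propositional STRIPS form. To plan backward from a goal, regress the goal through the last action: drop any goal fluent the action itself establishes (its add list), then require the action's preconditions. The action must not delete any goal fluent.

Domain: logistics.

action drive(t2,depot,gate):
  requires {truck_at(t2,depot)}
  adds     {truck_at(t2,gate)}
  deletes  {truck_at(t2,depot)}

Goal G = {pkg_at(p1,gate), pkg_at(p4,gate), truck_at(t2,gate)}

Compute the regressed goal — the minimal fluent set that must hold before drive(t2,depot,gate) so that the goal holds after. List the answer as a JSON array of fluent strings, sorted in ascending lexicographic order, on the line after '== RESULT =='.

Regress:
  G ∩ del = {}  (empty — regression defined)
  G \ add = {pkg_at(p1,gate), pkg_at(p4,gate), truck_at(t2,gate)} \ {truck_at(t2,gate)} = {pkg_at(p1,gate), pkg_at(p4,gate)}
  ∪ pre   = {pkg_at(p1,gate), pkg_at(p4,gate)} ∪ {truck_at(t2,depot)}
          = {pkg_at(p1,gate), pkg_at(p4,gate), truck_at(t2,depot)}

== RESULT ==
["pkg_at(p1,gate)", "pkg_at(p4,gate)", "truck_at(t2,depot)"]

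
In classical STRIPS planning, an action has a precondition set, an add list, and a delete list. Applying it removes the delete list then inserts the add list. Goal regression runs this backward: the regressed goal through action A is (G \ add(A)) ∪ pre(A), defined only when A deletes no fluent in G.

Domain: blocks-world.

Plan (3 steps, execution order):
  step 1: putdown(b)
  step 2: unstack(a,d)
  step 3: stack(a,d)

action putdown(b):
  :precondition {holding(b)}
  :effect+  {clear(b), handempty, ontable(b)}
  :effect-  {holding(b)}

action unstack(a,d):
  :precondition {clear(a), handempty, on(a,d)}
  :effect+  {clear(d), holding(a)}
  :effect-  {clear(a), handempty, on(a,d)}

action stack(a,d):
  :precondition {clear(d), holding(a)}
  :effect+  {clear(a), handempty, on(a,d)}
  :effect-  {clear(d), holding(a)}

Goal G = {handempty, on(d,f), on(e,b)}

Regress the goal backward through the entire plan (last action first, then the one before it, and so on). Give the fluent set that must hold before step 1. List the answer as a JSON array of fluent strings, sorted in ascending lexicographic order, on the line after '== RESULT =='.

Work backward from the goal:
  through step 3 (stack(a,d)): drop {handempty}, keep {on(d,f), on(e,b)}, require {clear(d), holding(a)}
    → {clear(d), holding(a), on(d,f), on(e,b)}
  through step 2 (unstack(a,d)): drop {clear(d), holding(a)}, keep {on(d,f), on(e,b)}, require {clear(a), handempty, on(a,d)}
    → {clear(a), handempty, on(a,d), on(d,f), on(e,b)}
  through step 1 (putdown(b)): drop {handempty}, keep {clear(a), on(a,d), on(d,f), on(e,b)}, require {holding(b)}
    → {clear(a), holding(b), on(a,d), on(d,f), on(e,b)}

== RESULT ==
["clear(a)", "holding(b)", "on(a,d)", "on(d,f)", "on(e,b)"]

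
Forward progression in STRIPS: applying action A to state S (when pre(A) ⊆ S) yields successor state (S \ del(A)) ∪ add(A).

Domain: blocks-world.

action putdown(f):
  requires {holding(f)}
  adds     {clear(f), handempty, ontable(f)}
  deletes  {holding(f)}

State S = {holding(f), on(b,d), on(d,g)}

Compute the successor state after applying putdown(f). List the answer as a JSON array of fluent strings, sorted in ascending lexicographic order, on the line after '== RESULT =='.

Compute (S \ del) ∪ add:
  pre ⊆ S: {holding(f)} ⊆ S  — applicable
  S \ del = {on(b,d), on(d,g)}
  ∪ add   = {clear(f), handempty, on(b,d), on(d,g), ontable(f)}

== RESULT ==
["clear(f)", "handempty", "on(b,d)", "on(d,g)", "ontable(f)"]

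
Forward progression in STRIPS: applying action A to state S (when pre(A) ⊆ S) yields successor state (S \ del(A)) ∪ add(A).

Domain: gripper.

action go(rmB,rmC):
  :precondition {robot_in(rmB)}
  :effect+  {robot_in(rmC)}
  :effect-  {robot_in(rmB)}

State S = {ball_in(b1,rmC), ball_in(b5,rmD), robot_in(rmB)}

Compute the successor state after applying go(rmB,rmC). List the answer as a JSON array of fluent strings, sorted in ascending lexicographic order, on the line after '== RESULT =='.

Progress:
  pre ⊆ S: {robot_in(rmB)} ⊆ S  — applicable
  S \ del = {ball_in(b1,rmC), ball_in(b5,rmD)}
  ∪ add   = {ball_in(b1,rmC), ball_in(b5,rmD), robot_in(rmC)}

== RESULT ==
["ball_in(b1,rmC)", "ball_in(b5,rmD)", "robot_in(rmC)"]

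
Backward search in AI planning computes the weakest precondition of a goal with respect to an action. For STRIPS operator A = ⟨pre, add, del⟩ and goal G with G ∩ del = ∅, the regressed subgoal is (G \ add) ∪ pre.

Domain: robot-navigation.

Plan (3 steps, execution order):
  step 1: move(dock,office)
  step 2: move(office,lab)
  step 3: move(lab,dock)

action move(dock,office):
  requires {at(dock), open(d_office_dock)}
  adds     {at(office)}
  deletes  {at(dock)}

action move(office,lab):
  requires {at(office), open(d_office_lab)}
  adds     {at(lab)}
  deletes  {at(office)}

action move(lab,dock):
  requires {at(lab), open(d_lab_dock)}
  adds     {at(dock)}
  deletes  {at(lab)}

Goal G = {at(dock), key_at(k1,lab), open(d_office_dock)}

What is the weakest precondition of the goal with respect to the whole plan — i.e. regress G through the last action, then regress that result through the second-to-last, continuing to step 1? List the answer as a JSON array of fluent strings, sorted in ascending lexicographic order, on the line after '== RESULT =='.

Regress step by step:
  through step 3 (move(lab,dock)): drop {at(dock)}, keep {key_at(k1,lab), open(d_office_dock)}, require {at(lab), open(d_lab_dock)}
    → {at(lab), key_at(k1,lab), open(d_lab_dock), open(d_office_dock)}
  through step 2 (move(office,lab)): drop {at(lab)}, keep {key_at(k1,lab), open(d_lab_dock), open(d_office_dock)}, require {at(office), open(d_office_lab)}
    → {at(office), key_at(k1,lab), open(d_lab_dock), open(d_office_dock), open(d_office_lab)}
  through step 1 (move(dock,office)): drop {at(office)}, keep {key_at(k1,lab), open(d_lab_dock), open(d_office_dock), open(d_office_lab)}, require {at(dock), open(d_office_dock)}
    → {at(dock), key_at(k1,lab), open(d_lab_dock), open(d_office_dock), open(d_office_lab)}

== RESULT ==
["at(dock)", "key_at(k1,lab)", "open(d_lab_dock)", "open(d_office_dock)", "open(d_office_lab)"]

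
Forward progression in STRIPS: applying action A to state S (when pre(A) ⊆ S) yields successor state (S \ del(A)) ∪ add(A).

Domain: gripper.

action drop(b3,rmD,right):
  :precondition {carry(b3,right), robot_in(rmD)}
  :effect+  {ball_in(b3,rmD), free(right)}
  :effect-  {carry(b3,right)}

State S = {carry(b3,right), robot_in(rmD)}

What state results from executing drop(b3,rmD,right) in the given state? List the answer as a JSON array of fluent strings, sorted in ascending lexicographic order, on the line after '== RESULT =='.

Progress:
  pre ⊆ S: {carry(b3,right), robot_in(rmD)} ⊆ S  — applicable
  S \ del = {robot_in(rmD)}
  ∪ add   = {ball_in(b3,rmD), free(right), robot_in(rmD)}

== RESULT ==
["ball_in(b3,rmD)", "free(right)", "robot_in(rmD)"]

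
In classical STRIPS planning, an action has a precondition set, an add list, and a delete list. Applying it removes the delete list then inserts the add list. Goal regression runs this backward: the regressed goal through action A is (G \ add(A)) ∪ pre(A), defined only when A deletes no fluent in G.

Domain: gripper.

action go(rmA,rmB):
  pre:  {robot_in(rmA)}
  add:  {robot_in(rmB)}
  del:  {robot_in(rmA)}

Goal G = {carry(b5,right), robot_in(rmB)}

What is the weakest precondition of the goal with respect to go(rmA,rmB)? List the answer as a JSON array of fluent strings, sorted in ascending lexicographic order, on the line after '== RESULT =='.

Regress:
  G ∩ del = {}  (empty — regression defined)
  G \ add = {carry(b5,right), robot_in(rmB)} \ {robot_in(rmB)} = {carry(b5,right)}
  ∪ pre   = {carry(b5,right)} ∪ {robot_in(rmA)}
          = {carry(b5,right), robot_in(rmA)}

== RESULT ==
["carry(b5,right)", "robot_in(rmA)"]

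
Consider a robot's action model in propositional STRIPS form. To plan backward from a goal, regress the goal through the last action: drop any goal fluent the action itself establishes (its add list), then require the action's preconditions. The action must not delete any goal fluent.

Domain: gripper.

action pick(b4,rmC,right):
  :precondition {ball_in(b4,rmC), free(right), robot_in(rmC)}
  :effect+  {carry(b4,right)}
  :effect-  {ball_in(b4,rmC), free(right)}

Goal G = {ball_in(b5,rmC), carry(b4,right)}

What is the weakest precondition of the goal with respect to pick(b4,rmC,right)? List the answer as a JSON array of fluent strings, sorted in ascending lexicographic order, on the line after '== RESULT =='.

Regress:
  G ∩ del = {}  (empty — regression defined)
  G \ add = {ball_in(b5,rmC), carry(b4,right)} \ {carry(b4,right)} = {ball_in(b5,rmC)}
  ∪ pre   = {ball_in(b5,rmC)} ∪ {ball_in(b4,rmC), free(right), robot_in(rmC)}
          = {ball_in(b4,rmC), ball_in(b5,rmC), free(right), robot_in(rmC)}

== RESULT ==
["ball_in(b4,rmC)", "ball_in(b5,rmC)", "free(right)", "robot_in(rmC)"]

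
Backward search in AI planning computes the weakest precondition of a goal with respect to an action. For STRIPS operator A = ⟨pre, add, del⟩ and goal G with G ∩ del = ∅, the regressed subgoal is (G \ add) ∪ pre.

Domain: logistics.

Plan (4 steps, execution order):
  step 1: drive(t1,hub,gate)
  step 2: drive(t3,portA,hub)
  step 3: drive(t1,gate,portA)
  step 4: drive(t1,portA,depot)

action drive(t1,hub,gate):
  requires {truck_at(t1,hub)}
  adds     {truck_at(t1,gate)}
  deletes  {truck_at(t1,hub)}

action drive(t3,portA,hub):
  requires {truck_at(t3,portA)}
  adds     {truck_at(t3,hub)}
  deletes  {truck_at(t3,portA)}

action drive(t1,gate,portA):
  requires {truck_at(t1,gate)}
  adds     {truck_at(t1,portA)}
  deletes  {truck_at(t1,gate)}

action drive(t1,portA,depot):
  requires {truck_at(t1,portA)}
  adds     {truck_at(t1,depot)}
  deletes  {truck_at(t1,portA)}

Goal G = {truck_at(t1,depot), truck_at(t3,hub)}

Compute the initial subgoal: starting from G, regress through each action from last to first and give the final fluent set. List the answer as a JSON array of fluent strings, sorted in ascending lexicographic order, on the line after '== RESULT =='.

Regress step by step:
  through step 4 (drive(t1,portA,depot)): drop {truck_at(t1,depot)}, keep {truck_at(t3,hub)}, require {truck_at(t1,portA)}
    → {truck_at(t1,portA), truck_at(t3,hub)}
  through step 3 (drive(t1,gate,portA)): drop {truck_at(t1,portA)}, keep {truck_at(t3,hub)}, require {truck_at(t1,gate)}
    → {truck_at(t1,gate), truck_at(t3,hub)}
  through step 2 (drive(t3,portA,hub)): drop {truck_at(t3,hub)}, keep {truck_at(t1,gate)}, require {truck_at(t3,portA)}
    → {truck_at(t1,gate), truck_at(t3,portA)}
  through step 1 (drive(t1,hub,gate)): drop {truck_at(t1,gate)}, keep {truck_at(t3,portA)}, require {truck_at(t1,hub)}
    → {truck_at(t1,hub), truck_at(t3,portA)}

== RESULT ==
["truck_at(t1,hub)", "truck_at(t3,portA)"]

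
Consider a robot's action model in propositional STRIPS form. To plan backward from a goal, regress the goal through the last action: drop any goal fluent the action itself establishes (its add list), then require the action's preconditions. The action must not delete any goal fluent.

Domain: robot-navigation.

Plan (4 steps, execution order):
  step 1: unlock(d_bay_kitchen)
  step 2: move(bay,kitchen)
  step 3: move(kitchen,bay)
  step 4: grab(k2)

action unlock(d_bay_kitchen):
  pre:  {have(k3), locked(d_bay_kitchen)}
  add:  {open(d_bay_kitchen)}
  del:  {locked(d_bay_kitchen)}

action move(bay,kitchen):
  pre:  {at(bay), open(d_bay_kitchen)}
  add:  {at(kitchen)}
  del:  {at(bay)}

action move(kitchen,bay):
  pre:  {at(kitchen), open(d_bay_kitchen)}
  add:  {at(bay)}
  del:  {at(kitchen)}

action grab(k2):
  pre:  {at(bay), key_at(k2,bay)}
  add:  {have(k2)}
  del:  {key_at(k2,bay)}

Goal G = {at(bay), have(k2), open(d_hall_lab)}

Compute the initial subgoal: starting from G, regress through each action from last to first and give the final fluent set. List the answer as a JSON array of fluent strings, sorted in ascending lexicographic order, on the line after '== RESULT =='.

Regress step by step:
  through step 4 (grab(k2)): drop {have(k2)}, keep {at(bay), open(d_hall_lab)}, require {at(bay), key_at(k2,bay)}
    → {at(bay), key_at(k2,bay), open(d_hall_lab)}
  through step 3 (move(kitchen,bay)): drop {at(bay)}, keep {key_at(k2,bay), open(d_hall_lab)}, require {at(kitchen), open(d_bay_kitchen)}
    → {at(kitchen), key_at(k2,bay), open(d_bay_kitchen), open(d_hall_lab)}
  through step 2 (move(bay,kitchen)): drop {at(kitchen)}, keep {key_at(k2,bay), open(d_bay_kitchen), open(d_hall_lab)}, require {at(bay), open(d_bay_kitchen)}
    → {at(bay), key_at(k2,bay), open(d_bay_kitchen), open(d_hall_lab)}
  through step 1 (unlock(d_bay_kitchen)): drop {open(d_bay_kitchen)}, keep {at(bay), key_at(k2,bay), open(d_hall_lab)}, require {have(k3), locked(d_bay_kitchen)}
    → {at(bay), have(k3), key_at(k2,bay), locked(d_bay_kitchen), open(d_hall_lab)}

== RESULT ==
["at(bay)", "have(k3)", "key_at(k2,bay)", "locked(d_bay_kitchen)", "open(d_hall_lab)"]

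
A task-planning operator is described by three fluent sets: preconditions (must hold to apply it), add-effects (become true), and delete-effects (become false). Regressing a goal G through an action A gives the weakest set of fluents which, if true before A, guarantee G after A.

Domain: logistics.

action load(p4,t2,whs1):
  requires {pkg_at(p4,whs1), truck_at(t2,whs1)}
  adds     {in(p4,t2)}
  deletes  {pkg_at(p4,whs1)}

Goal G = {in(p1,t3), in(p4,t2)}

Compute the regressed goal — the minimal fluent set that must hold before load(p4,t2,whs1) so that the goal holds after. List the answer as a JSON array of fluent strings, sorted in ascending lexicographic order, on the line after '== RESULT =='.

Regress:
  G ∩ del = {}  (empty — regression defined)
  G \ add = {in(p1,t3), in(p4,t2)} \ {in(p4,t2)} = {in(p1,t3)}
  ∪ pre   = {in(p1,t3)} ∪ {pkg_at(p4,whs1), truck_at(t2,whs1)}
          = {in(p1,t3), pkg_at(p4,whs1), truck_at(t2,whs1)}

== RESULT ==
["in(p1,t3)", "pkg_at(p4,whs1)", "truck_at(t2,whs1)"]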